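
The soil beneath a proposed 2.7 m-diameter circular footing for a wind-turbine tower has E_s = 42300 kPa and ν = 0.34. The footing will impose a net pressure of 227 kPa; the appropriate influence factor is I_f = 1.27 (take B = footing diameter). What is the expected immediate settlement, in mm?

S_e ≈ 16.3 mm

Immediate (elastic) settlement: S_e = q·B·(1−ν²)/E_s · I_f.
S_e = 227 × 2.7 × (1 − 0.34²) / 42300 × 1.27
    = 227 × 2.7 × 0.8844 / 42300 × 1.27
    = 0.01627 m = 16.27 mm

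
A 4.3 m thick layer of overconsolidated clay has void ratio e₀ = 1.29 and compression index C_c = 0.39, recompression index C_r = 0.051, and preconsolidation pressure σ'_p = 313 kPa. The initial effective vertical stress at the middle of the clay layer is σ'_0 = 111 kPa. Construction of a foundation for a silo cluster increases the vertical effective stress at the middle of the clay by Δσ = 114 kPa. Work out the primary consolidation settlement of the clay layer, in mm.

S_c ≈ 29.4 mm

Final effective stress: σ'_f = 111 + 114 = 225 kPa.
σ'_f = 225 ≤ σ'_p = 313 kPa, so the clay remains overconsolidated and only the recompression index applies:
S_c = C_r·H/(1+e₀)·log₁₀(σ'_f/σ'_0) = 0.051×4.3/2.29×log₁₀(225/111)
    = 0.095763 × 0.30686 = 0.02939 m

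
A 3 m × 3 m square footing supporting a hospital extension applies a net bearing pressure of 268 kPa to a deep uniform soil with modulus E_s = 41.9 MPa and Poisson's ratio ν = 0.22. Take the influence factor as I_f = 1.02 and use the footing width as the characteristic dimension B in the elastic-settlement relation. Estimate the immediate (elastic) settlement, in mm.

Immediate (elastic) settlement: S_e = q·B·(1−ν²)/E_s · I_f.
E_s = 41.9 MPa = 41900 kPa.
S_e = 268 × 3 × (1 − 0.22²) / 41900 × 1.02
    = 268 × 3 × 0.9516 / 41900 × 1.02
    = 0.01863 m = 18.63 mm

S_e ≈ 18.6 mm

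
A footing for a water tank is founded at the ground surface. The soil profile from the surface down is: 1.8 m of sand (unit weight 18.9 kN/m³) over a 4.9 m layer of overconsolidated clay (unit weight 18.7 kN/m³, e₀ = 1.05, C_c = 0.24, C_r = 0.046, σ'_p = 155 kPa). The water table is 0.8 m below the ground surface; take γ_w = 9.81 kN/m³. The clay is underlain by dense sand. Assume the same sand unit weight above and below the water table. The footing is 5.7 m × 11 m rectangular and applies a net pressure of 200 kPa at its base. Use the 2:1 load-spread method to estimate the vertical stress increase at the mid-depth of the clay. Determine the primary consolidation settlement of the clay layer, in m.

S_c ≈ 0.0491 m

Mid-depth of clay below the ground surface: z = 1.8 + 4.9/2 = 4.25 m.
Total vertical stress at mid-clay: σ_v = 18.9×1.8 + 18.7×2.45 = 79.835 kPa.
Pore pressure: u = 9.81×(4.25 − 0.8) = 33.845 kPa.
Initial effective stress: σ'_0 = σ_v − u = 79.835 − 33.845 = 45.99 kPa.
Stress increase at mid-clay by the 2:1 spreading method:
Δσ = qBL/((B+z)(L+z)) = 200×5.7×11/((5.7+4.25)(11+4.25)) = 82.643 kPa
Final effective stress: σ'_f = 45.99 + 82.643 = 128.63 kPa.
σ'_f = 128.63 ≤ σ'_p = 155 kPa, so the clay remains overconsolidated and only the recompression index applies:
S_c = C_r·H/(1+e₀)·log₁₀(σ'_f/σ'_0) = 0.046×4.9/2.05×log₁₀(128.63/45.99)
    = 0.10995 × 0.44668 = 0.04911 m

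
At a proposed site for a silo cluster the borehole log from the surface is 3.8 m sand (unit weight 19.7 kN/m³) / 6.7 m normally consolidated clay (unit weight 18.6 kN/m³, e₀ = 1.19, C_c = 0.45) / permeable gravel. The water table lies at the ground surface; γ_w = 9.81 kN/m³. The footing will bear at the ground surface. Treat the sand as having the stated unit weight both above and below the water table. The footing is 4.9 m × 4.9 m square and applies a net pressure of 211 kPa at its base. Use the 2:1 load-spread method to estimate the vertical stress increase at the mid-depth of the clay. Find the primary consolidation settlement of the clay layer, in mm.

S_c ≈ 251 mm

Mid-depth of clay below the ground surface: z = 3.8 + 6.7/2 = 7.15 m.
Total vertical stress at mid-clay: σ_v = 19.7×3.8 + 18.6×3.35 = 137.17 kPa.
Pore pressure: u = 9.81×(7.15 − 0) = 70.142 kPa.
Initial effective stress: σ'_0 = σ_v − u = 137.17 − 70.142 = 67.028 kPa.
Stress increase at mid-clay by the 2:1 spreading method:
Δσ = qBL/((B+z)(L+z)) = 211×4.9×4.9/((4.9+7.15)(4.9+7.15)) = 34.89 kPa
Final effective stress: σ'_f = σ'_0 + Δσ = 67.028 + 34.89 = 101.92 kPa.
Normally consolidated clay, so the full stress increment lies on the virgin compression line:
S_c = C_c·H/(1+e₀)·log₁₀(σ'_f/σ'_0) = 0.45×6.7/(1+1.19)×log₁₀(101.92/67.028)
    = 1.3767 × 0.182 = 0.2506 m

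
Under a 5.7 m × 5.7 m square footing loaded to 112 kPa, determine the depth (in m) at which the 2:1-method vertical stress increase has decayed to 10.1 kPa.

2:1 spreading — at depth z the loaded area has grown by z in each plan dimension:
qB²/(B+z)² = Δσ_z ⇒ z = B(√(q/Δσ_z) − 1) = 5.7×(√(112/10.1) − 1) = 13.28 m

z ≈ 13.3 m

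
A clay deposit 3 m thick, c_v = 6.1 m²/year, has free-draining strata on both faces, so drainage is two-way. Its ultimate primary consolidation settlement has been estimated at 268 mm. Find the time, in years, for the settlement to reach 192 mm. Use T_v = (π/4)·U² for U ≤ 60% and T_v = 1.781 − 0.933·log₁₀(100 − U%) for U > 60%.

t ≈ 0.157 years

Drainage path length: H_d = H/2 = 1.5 m (double drainage).
U = S(t)/S_ult = 192/268 = 0.7164.
U > 60%: T_v = 1.781 − 0.933·log₁₀(100 − 71.642) = 0.42565.
t = T_v·H_d²/c_v = 0.42565×1.5²/6.1 = 0.157 years.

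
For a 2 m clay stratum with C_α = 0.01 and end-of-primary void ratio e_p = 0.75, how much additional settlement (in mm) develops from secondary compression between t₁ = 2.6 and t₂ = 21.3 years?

Secondary compression: S_s = C_α·H/(1+e_p)·log₁₀(t₂/t₁)
S_s = 0.01×2/(1+0.75)×log₁₀(21.3/2.6)
    = 0.01143 × 0.9134 = 0.01044 m

S_s ≈ 10.4 mm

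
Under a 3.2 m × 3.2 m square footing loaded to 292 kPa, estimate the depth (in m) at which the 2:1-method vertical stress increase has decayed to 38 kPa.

2:1 spreading — at depth z the loaded area has grown by z in each plan dimension:
qB²/(B+z)² = Δσ_z ⇒ z = B(√(q/Δσ_z) − 1) = 3.2×(√(292/38) − 1) = 5.671 m

z ≈ 5.67 m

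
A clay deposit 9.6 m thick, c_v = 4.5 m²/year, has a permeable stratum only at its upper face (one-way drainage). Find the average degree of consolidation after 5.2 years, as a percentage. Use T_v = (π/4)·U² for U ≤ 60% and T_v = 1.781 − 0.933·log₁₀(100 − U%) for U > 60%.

U ≈ 56.9 %

Drainage path length: H_d = H = 9.6 m (single drainage).
T_v = c_v·t/H_d² = 4.5×5.2/9.6² = 0.25391.
T_v = 0.25391 corresponds to the U ≤ 60% branch:
U = √(4T_v/π) = 0.5686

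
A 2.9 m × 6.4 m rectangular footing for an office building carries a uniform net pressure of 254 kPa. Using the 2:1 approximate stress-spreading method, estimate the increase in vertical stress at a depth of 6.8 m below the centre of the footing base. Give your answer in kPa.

Δσ_z ≈ 36.8 kPa

By the 2:1 method the load spreads at 1 horizontal : 2 vertical, so at depth z the loaded area has grown by z in each plan dimension:
Δσ = qBL/((B+z)(L+z)) = 254×2.9×6.4/((2.9+6.8)(6.4+6.8)) = 36.818 kPa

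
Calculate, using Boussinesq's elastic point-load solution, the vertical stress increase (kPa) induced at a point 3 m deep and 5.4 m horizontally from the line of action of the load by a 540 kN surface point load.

Δσ_z ≈ 0.774 kPa

Boussinesq vertical stress below a point load on an elastic half-space:
Δσ_z = 3P/(2πz²) · [1 + (r/z)²]^(−5/2)
r/z = 5.4/3 = 1.8; [1+(r/z)²]^(−5/2) = 0.027014.
Δσ_z = 3×540/(2π×3²) × 0.027014 = 28.648 × 0.027014 = 0.7739 kPa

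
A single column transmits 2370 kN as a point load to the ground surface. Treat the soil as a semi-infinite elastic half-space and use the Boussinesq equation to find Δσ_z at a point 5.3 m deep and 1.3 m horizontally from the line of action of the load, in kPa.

Δσ_z ≈ 34.8 kPa

Boussinesq vertical stress below a point load on an elastic half-space:
Δσ_z = 3P/(2πz²) · [1 + (r/z)²]^(−5/2)
r/z = 1.3/5.3 = 0.24528; [1+(r/z)²]^(−5/2) = 0.86411.
Δσ_z = 3×2370/(2π×5.3²) × 0.86411 = 40.285 × 0.86411 = 34.81 kPa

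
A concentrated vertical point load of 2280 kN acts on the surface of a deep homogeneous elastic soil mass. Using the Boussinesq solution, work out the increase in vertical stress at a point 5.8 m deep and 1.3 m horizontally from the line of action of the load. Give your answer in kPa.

Δσ_z ≈ 28.6 kPa

Boussinesq vertical stress below a point load on an elastic half-space:
Δσ_z = 3P/(2πz²) · [1 + (r/z)²]^(−5/2)
r/z = 1.3/5.8 = 0.22414; [1+(r/z)²]^(−5/2) = 0.88467.
Δσ_z = 3×2280/(2π×5.8²) × 0.88467 = 32.361 × 0.88467 = 28.63 kPa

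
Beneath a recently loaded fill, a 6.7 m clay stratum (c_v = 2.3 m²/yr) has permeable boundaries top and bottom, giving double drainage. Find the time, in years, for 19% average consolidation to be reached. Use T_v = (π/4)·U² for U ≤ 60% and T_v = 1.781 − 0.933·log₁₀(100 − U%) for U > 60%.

Drainage path length: H_d = H/2 = 3.35 m (double drainage).
U ≤ 60%: T_v = (π/4)·U² = (π/4)×0.19² = 0.028353.
t = T_v·H_d²/c_v = 0.028353×3.35²/2.3 = 0.1383 years.

t ≈ 0.138 years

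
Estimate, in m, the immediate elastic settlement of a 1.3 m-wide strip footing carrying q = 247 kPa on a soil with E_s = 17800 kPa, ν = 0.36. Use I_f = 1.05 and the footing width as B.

Immediate (elastic) settlement: S_e = q·B·(1−ν²)/E_s · I_f.
S_e = 247 × 1.3 × (1 − 0.36²) / 17800 × 1.05
    = 247 × 1.3 × 0.8704 / 17800 × 1.05
    = 0.01649 m

S_e ≈ 0.0165 m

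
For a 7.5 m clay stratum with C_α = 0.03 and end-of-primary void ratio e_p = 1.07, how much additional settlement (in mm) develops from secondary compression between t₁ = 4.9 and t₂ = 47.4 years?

Secondary compression: S_s = C_α·H/(1+e_p)·log₁₀(t₂/t₁)
S_s = 0.03×7.5/(1+1.07)×log₁₀(47.4/4.9)
    = 0.1087 × 0.9856 = 0.1071 m

S_s ≈ 107 mm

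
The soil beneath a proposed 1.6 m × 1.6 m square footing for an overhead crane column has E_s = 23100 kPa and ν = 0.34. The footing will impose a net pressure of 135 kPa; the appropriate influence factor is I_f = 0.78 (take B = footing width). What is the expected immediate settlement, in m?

S_e ≈ 0.00645 m

Immediate (elastic) settlement: S_e = q·B·(1−ν²)/E_s · I_f.
S_e = 135 × 1.6 × (1 − 0.34²) / 23100 × 0.78
    = 135 × 1.6 × 0.8844 / 23100 × 0.78
    = 0.00645 m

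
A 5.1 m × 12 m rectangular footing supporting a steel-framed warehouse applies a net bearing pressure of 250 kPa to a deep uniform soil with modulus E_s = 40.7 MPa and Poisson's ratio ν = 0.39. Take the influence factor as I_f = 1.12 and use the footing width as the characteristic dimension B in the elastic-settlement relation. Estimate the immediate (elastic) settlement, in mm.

S_e ≈ 29.7 mm

Immediate (elastic) settlement: S_e = q·B·(1−ν²)/E_s · I_f.
E_s = 40.7 MPa = 40700 kPa.
S_e = 250 × 5.1 × (1 − 0.39²) / 40700 × 1.12
    = 250 × 5.1 × 0.8479 / 40700 × 1.12
    = 0.02975 m = 29.75 mm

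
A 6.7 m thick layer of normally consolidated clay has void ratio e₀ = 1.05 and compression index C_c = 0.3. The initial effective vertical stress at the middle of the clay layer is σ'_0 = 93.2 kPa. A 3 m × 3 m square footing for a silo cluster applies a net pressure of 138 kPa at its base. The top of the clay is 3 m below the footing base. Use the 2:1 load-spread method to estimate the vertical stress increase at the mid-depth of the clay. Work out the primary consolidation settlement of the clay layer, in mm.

Mid-depth of clay below the footing base: z = 3 + 6.7/2 = 6.35 m.
Stress increase at mid-clay by the 2:1 spreading method:
Δσ = qBL/((B+z)(L+z)) = 138×3×3/((3+6.35)(3+6.35)) = 14.207 kPa
Final effective stress: σ'_f = σ'_0 + Δσ = 93.2 + 14.207 = 107.41 kPa.
Normally consolidated clay, so the full stress increment lies on the virgin compression line:
S_c = C_c·H/(1+e₀)·log₁₀(σ'_f/σ'_0) = 0.3×6.7/(1+1.05)×log₁₀(107.41/93.2)
    = 0.98049 × 0.061629 = 0.06043 m

S_c ≈ 60.4 mm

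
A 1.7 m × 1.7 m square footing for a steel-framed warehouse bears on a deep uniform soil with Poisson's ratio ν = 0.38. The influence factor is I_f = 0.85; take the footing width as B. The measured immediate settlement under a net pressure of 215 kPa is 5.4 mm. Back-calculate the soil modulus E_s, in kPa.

S_e = q·B·(1−ν²)/E_s · I_f  ⇒  E_s = q·B·(1−ν²)·I_f / S_e.
E_s = 215 × 1.7 × 0.8556 × 0.85 / 0.0054 = 49220 kPa

E_s ≈ 49200 kPa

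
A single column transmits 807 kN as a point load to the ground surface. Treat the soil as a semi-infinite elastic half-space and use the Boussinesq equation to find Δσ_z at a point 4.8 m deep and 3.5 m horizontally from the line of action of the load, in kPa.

Boussinesq vertical stress below a point load on an elastic half-space:
Δσ_z = 3P/(2πz²) · [1 + (r/z)²]^(−5/2)
r/z = 3.5/4.8 = 0.72917; [1+(r/z)²]^(−5/2) = 0.34441.
Δσ_z = 3×807/(2π×4.8²) × 0.34441 = 16.724 × 0.34441 = 5.76 kPa

Δσ_z ≈ 5.76 kPa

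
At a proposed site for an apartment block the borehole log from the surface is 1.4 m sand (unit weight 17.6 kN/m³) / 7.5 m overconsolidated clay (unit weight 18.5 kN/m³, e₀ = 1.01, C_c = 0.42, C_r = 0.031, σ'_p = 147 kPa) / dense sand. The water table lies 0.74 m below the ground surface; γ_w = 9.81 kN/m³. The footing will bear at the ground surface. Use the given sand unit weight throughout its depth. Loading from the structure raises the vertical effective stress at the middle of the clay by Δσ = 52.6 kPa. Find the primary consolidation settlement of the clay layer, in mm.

Mid-depth of clay below the ground surface: z = 1.4 + 7.5/2 = 5.15 m.
Total vertical stress at mid-clay: σ_v = 17.6×1.4 + 18.5×3.75 = 94.015 kPa.
Pore pressure: u = 9.81×(5.15 − 0.74) = 43.262 kPa.
Initial effective stress: σ'_0 = σ_v − u = 94.015 − 43.262 = 50.753 kPa.
Final effective stress: σ'_f = 50.753 + 52.6 = 103.35 kPa.
σ'_f = 103.35 ≤ σ'_p = 147 kPa, so the clay remains overconsolidated and only the recompression index applies:
S_c = C_r·H/(1+e₀)·log₁₀(σ'_f/σ'_0) = 0.031×7.5/2.01×log₁₀(103.35/50.753)
    = 0.11567 × 0.30885 = 0.03572 m

S_c ≈ 35.7 mm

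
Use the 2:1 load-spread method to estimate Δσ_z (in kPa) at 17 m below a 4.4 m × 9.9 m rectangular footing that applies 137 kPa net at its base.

By the 2:1 method the load spreads at 1 horizontal : 2 vertical, so at depth z the loaded area has grown by z in each plan dimension:
Δσ = qBL/((B+z)(L+z)) = 137×4.4×9.9/((4.4+17)(9.9+17)) = 10.367 kPa

Δσ_z ≈ 10.4 kPa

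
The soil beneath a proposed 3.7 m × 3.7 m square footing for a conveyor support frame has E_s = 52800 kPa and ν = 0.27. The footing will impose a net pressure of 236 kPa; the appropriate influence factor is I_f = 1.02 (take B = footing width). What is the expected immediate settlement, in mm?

S_e ≈ 15.6 mm

Immediate (elastic) settlement: S_e = q·B·(1−ν²)/E_s · I_f.
S_e = 236 × 3.7 × (1 − 0.27²) / 52800 × 1.02
    = 236 × 3.7 × 0.9271 / 52800 × 1.02
    = 0.01564 m = 15.64 mm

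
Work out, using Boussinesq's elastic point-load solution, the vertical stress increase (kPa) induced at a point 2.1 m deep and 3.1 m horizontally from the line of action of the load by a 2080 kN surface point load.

Δσ_z ≈ 12.5 kPa

Boussinesq vertical stress below a point load on an elastic half-space:
Δσ_z = 3P/(2πz²) · [1 + (r/z)²]^(−5/2)
r/z = 3.1/2.1 = 1.4762; [1+(r/z)²]^(−5/2) = 0.055491.
Δσ_z = 3×2080/(2π×2.1²) × 0.055491 = 225.2 × 0.055491 = 12.5 kPa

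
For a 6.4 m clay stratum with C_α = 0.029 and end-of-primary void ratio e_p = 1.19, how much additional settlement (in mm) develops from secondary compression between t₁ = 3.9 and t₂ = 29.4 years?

Secondary compression: S_s = C_α·H/(1+e_p)·log₁₀(t₂/t₁)
S_s = 0.029×6.4/(1+1.19)×log₁₀(29.4/3.9)
    = 0.08475 × 0.8773 = 0.07435 m

S_s ≈ 74.3 mm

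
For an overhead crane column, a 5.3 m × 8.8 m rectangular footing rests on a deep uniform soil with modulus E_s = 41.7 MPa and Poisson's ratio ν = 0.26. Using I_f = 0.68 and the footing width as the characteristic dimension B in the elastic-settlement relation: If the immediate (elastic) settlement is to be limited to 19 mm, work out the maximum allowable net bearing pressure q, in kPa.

q ≈ 236 kPa

E_s = 41.7 MPa = 41700 kPa.
S_e = q·B·(1−ν²)/E_s · I_f  ⇒  q = S_e·E_s / (B·(1−ν²)·I_f).
q = 0.019 × 41700 / (5.3 × 0.9324 × 0.68) = 235.8 kPa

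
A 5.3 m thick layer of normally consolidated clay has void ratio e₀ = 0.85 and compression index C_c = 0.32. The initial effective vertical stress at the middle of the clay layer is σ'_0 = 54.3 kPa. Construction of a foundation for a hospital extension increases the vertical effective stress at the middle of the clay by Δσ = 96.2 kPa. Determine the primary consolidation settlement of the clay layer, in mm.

Final effective stress: σ'_f = σ'_0 + Δσ = 54.3 + 96.2 = 150.5 kPa.
Normally consolidated clay, so the full stress increment lies on the virgin compression line:
S_c = C_c·H/(1+e₀)·log₁₀(σ'_f/σ'_0) = 0.32×5.3/(1+0.85)×log₁₀(150.5/54.3)
    = 0.91676 × 0.44274 = 0.4059 m

S_c ≈ 406 mm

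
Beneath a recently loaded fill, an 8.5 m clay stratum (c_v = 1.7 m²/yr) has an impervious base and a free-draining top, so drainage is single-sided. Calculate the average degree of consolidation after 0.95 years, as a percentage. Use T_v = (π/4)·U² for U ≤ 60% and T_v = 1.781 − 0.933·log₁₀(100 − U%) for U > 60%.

Drainage path length: H_d = H = 8.5 m (single drainage).
T_v = c_v·t/H_d² = 1.7×0.95/8.5² = 0.022353.
T_v = 0.022353 corresponds to the U ≤ 60% branch:
U = √(4T_v/π) = 0.1687

U ≈ 16.9 %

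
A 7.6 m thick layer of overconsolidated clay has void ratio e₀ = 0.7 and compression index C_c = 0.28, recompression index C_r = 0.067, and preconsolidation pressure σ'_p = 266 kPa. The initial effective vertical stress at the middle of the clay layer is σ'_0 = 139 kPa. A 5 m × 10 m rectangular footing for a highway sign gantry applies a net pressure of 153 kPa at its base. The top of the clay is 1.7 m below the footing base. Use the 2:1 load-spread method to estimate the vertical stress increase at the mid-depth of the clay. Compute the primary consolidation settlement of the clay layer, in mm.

Mid-depth of clay below the footing base: z = 1.7 + 7.6/2 = 5.5 m.
Stress increase at mid-clay by the 2:1 spreading method:
Δσ = qBL/((B+z)(L+z)) = 153×5×10/((5+5.5)(10+5.5)) = 47.005 kPa
Final effective stress: σ'_f = 139 + 47.005 = 186 kPa.
σ'_f = 186 ≤ σ'_p = 266 kPa, so the clay remains overconsolidated and only the recompression index applies:
S_c = C_r·H/(1+e₀)·log₁₀(σ'_f/σ'_0) = 0.067×7.6/1.7×log₁₀(186/139)
    = 0.29953 × 0.1265 = 0.03789 m

S_c ≈ 37.9 mm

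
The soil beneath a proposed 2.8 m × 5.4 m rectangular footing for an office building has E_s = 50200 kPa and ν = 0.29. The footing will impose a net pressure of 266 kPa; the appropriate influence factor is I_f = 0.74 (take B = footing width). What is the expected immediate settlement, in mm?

S_e ≈ 10.1 mm

Immediate (elastic) settlement: S_e = q·B·(1−ν²)/E_s · I_f.
S_e = 266 × 2.8 × (1 − 0.29²) / 50200 × 0.74
    = 266 × 2.8 × 0.9159 / 50200 × 0.74
    = 0.01006 m = 10.06 mm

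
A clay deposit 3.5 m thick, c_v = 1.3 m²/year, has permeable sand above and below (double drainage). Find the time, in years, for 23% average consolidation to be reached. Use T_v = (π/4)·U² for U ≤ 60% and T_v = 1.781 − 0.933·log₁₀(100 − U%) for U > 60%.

Drainage path length: H_d = H/2 = 1.75 m (double drainage).
U ≤ 60%: T_v = (π/4)·U² = (π/4)×0.23² = 0.041548.
t = T_v·H_d²/c_v = 0.041548×1.75²/1.3 = 0.09788 years.

t ≈ 0.0979 years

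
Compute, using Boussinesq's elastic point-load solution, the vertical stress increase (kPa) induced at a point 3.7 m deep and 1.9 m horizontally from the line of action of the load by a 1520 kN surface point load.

Δσ_z ≈ 29.5 kPa

Boussinesq vertical stress below a point load on an elastic half-space:
Δσ_z = 3P/(2πz²) · [1 + (r/z)²]^(−5/2)
r/z = 1.9/3.7 = 0.51351; [1+(r/z)²]^(−5/2) = 0.55705.
Δσ_z = 3×1520/(2π×3.7²) × 0.55705 = 53.013 × 0.55705 = 29.53 kPa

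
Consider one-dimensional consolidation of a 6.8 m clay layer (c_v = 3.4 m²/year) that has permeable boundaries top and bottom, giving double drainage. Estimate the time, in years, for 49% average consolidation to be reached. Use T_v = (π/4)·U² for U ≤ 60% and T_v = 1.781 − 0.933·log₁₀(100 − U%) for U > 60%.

t ≈ 0.641 years

Drainage path length: H_d = H/2 = 3.4 m (double drainage).
U ≤ 60%: T_v = (π/4)·U² = (π/4)×0.49² = 0.18857.
t = T_v·H_d²/c_v = 0.18857×3.4²/3.4 = 0.6411 years.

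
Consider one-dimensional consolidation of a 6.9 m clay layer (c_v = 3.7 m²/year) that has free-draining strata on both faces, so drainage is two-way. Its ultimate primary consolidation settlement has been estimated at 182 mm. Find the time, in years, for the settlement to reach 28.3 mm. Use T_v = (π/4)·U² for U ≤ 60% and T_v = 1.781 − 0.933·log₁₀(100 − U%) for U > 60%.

Drainage path length: H_d = H/2 = 3.45 m (double drainage).
U = S(t)/S_ult = 28.3/182 = 0.1555.
U ≤ 60%: T_v = (π/4)·U² = (π/4)×0.15549² = 0.01899.
t = T_v·H_d²/c_v = 0.01899×3.45²/3.7 = 0.06109 years.

t ≈ 0.0611 years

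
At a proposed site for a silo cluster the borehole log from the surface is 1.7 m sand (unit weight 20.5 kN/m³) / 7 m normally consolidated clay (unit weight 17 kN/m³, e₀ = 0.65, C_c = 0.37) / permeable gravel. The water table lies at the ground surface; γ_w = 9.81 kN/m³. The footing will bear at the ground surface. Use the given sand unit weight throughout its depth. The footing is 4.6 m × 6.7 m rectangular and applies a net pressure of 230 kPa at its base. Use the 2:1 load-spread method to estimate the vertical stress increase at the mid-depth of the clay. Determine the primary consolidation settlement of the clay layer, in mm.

S_c ≈ 598 mm

Mid-depth of clay below the ground surface: z = 1.7 + 7/2 = 5.2 m.
Total vertical stress at mid-clay: σ_v = 20.5×1.7 + 17×3.5 = 94.35 kPa.
Pore pressure: u = 9.81×(5.2 − 0) = 51.012 kPa.
Initial effective stress: σ'_0 = σ_v − u = 94.35 − 51.012 = 43.338 kPa.
Stress increase at mid-clay by the 2:1 spreading method:
Δσ = qBL/((B+z)(L+z)) = 230×4.6×6.7/((4.6+5.2)(6.7+5.2)) = 60.784 kPa
Final effective stress: σ'_f = σ'_0 + Δσ = 43.338 + 60.784 = 104.12 kPa.
Normally consolidated clay, so the full stress increment lies on the virgin compression line:
S_c = C_c·H/(1+e₀)·log₁₀(σ'_f/σ'_0) = 0.37×7/(1+0.65)×log₁₀(104.12/43.338)
    = 1.5697 × 0.38067 = 0.5975 m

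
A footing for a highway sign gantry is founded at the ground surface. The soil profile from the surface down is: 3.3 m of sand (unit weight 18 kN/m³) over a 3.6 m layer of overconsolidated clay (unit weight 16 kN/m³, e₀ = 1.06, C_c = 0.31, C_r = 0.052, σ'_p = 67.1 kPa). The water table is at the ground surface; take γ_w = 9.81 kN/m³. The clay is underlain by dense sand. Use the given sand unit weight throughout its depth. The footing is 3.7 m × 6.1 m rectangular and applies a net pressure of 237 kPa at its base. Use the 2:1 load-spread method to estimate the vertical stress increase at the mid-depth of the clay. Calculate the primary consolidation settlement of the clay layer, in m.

Mid-depth of clay below the ground surface: z = 3.3 + 3.6/2 = 5.1 m.
Total vertical stress at mid-clay: σ_v = 18×3.3 + 16×1.8 = 88.2 kPa.
Pore pressure: u = 9.81×(5.1 − 0) = 50.031 kPa.
Initial effective stress: σ'_0 = σ_v − u = 88.2 − 50.031 = 38.169 kPa.
Stress increase at mid-clay by the 2:1 spreading method:
Δσ = qBL/((B+z)(L+z)) = 237×3.7×6.1/((3.7+5.1)(6.1+5.1)) = 54.272 kPa
Final effective stress: σ'_f = 38.169 + 54.272 = 92.441 kPa.
σ'_f = 92.441 > σ'_p = 67.1 kPa, so the stress path crosses the preconsolidation pressure — recompression up to σ'_p, then virgin compression beyond:
S_c = H/(1+e₀)·[C_r·log₁₀(σ'_p/σ'_0) + C_c·log₁₀(σ'_f/σ'_p)]
    = 3.6/2.06 × [0.052×log₁₀(67.1/38.169) + 0.31×log₁₀(92.441/67.1)]
    = 1.7476 × [0.012741 + 0.043134] = 0.09765 m

S_c ≈ 0.0976 m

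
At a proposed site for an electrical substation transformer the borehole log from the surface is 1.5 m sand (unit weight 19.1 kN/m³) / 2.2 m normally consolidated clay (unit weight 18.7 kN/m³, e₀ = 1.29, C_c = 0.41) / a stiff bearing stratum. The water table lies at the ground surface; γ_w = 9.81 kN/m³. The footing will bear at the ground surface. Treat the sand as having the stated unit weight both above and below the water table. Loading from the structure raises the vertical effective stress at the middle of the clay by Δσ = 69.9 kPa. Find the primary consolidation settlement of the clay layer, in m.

Mid-depth of clay below the ground surface: z = 1.5 + 2.2/2 = 2.6 m.
Total vertical stress at mid-clay: σ_v = 19.1×1.5 + 18.7×1.1 = 49.22 kPa.
Pore pressure: u = 9.81×(2.6 − 0) = 25.506 kPa.
Initial effective stress: σ'_0 = σ_v − u = 49.22 − 25.506 = 23.714 kPa.
Final effective stress: σ'_f = σ'_0 + Δσ = 23.714 + 69.9 = 93.614 kPa.
Normally consolidated clay, so the full stress increment lies on the virgin compression line:
S_c = C_c·H/(1+e₀)·log₁₀(σ'_f/σ'_0) = 0.41×2.2/(1+1.29)×log₁₀(93.614/23.714)
    = 0.39389 × 0.59634 = 0.2349 m

S_c ≈ 0.235 m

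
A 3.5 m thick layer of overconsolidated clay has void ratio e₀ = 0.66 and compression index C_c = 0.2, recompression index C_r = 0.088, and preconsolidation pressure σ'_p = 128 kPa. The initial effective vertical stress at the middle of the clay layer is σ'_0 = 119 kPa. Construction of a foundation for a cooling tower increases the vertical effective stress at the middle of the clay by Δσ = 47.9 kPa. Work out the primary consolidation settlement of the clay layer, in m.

S_c ≈ 0.0545 m

Final effective stress: σ'_f = 119 + 47.9 = 166.9 kPa.
σ'_f = 166.9 > σ'_p = 128 kPa, so the stress path crosses the preconsolidation pressure — recompression up to σ'_p, then virgin compression beyond:
S_c = H/(1+e₀)·[C_r·log₁₀(σ'_p/σ'_0) + C_c·log₁₀(σ'_f/σ'_p)]
    = 3.5/1.66 × [0.088×log₁₀(128/119) + 0.2×log₁₀(166.9/128)]
    = 2.1084 × [0.0027863 + 0.023049] = 0.05447 m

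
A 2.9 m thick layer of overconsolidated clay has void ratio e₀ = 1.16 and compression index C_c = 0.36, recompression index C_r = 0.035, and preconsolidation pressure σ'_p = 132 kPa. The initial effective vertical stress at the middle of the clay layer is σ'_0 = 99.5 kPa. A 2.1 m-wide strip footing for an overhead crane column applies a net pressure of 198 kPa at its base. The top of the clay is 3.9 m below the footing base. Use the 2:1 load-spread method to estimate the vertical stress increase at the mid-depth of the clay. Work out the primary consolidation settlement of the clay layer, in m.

Mid-depth of clay below the footing base: z = 3.9 + 2.9/2 = 5.35 m.
Stress increase at mid-clay by the 2:1 spreading method:
Δσ = qB/(B+z) = 198×2.1/(2.1+5.35) = 55.812 kPa
Final effective stress: σ'_f = 99.5 + 55.812 = 155.31 kPa.
σ'_f = 155.31 > σ'_p = 132 kPa, so the stress path crosses the preconsolidation pressure — recompression up to σ'_p, then virgin compression beyond:
S_c = H/(1+e₀)·[C_r·log₁₀(σ'_p/σ'_0) + C_c·log₁₀(σ'_f/σ'_p)]
    = 2.9/2.16 × [0.035×log₁₀(132/99.5) + 0.36×log₁₀(155.31/132)]
    = 1.3426 × [0.0042963 + 0.025425] = 0.0399 m

S_c ≈ 0.0399 m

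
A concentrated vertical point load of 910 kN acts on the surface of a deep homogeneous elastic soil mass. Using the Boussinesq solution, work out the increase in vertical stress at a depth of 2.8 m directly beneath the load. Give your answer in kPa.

Boussinesq vertical stress below a point load on an elastic half-space:
Δσ_z = 3P/(2πz²) · [1 + (r/z)²]^(−5/2)
r/z = 0/2.8 = 0; [1+(r/z)²]^(−5/2) = 1.
Δσ_z = 3×910/(2π×2.8²) × 1 = 55.42 × 1 = 55.42 kPa

Δσ_z ≈ 55.4 kPa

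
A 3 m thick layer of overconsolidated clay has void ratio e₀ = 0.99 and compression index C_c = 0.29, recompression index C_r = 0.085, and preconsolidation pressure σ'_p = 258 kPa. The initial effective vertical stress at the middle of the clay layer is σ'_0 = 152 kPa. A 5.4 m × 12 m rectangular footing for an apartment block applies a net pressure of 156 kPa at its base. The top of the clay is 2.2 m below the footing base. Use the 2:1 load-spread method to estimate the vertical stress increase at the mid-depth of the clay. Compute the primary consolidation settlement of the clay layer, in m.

Mid-depth of clay below the footing base: z = 2.2 + 3/2 = 3.7 m.
Stress increase at mid-clay by the 2:1 spreading method:
Δσ = qBL/((B+z)(L+z)) = 156×5.4×12/((5.4+3.7)(12+3.7)) = 70.755 kPa
Final effective stress: σ'_f = 152 + 70.755 = 222.75 kPa.
σ'_f = 222.75 ≤ σ'_p = 258 kPa, so the clay remains overconsolidated and only the recompression index applies:
S_c = C_r·H/(1+e₀)·log₁₀(σ'_f/σ'_0) = 0.085×3/1.99×log₁₀(222.75/152)
    = 0.12814 × 0.16597 = 0.02127 m

S_c ≈ 0.0213 m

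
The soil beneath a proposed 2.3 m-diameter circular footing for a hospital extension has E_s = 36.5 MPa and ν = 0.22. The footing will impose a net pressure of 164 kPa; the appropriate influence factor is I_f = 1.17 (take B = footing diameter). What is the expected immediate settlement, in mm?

Immediate (elastic) settlement: S_e = q·B·(1−ν²)/E_s · I_f.
E_s = 36.5 MPa = 36500 kPa.
S_e = 164 × 2.3 × (1 − 0.22²) / 36500 × 1.17
    = 164 × 2.3 × 0.9516 / 36500 × 1.17
    = 0.01151 m = 11.51 mm

S_e ≈ 11.5 mm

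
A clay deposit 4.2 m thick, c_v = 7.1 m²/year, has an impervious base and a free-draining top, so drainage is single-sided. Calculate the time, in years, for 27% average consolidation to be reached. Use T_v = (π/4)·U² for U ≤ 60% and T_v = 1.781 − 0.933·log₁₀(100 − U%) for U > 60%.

Drainage path length: H_d = H = 4.2 m (single drainage).
U ≤ 60%: T_v = (π/4)·U² = (π/4)×0.27² = 0.057256.
t = T_v·H_d²/c_v = 0.057256×4.2²/7.1 = 0.1423 years.

t ≈ 0.142 years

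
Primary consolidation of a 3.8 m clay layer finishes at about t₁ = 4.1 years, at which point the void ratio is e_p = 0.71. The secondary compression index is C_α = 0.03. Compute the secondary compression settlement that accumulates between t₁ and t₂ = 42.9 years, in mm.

S_s ≈ 68 mm

Secondary compression: S_s = C_α·H/(1+e_p)·log₁₀(t₂/t₁)
S_s = 0.03×3.8/(1+0.71)×log₁₀(42.9/4.1)
    = 0.06667 × 1.02 = 0.06798 m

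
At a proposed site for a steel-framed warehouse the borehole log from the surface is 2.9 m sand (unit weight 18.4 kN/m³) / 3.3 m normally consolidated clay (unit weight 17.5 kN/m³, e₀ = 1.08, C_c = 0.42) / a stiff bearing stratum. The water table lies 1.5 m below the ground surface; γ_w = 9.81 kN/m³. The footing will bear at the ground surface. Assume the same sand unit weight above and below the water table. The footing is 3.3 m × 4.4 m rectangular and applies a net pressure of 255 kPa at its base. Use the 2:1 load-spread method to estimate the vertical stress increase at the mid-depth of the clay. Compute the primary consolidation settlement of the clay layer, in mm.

Mid-depth of clay below the ground surface: z = 2.9 + 3.3/2 = 4.55 m.
Total vertical stress at mid-clay: σ_v = 18.4×2.9 + 17.5×1.65 = 82.235 kPa.
Pore pressure: u = 9.81×(4.55 − 1.5) = 29.921 kPa.
Initial effective stress: σ'_0 = σ_v − u = 82.235 − 29.921 = 52.314 kPa.
Stress increase at mid-clay by the 2:1 spreading method:
Δσ = qBL/((B+z)(L+z)) = 255×3.3×4.4/((3.3+4.55)(4.4+4.55)) = 52.7 kPa
Final effective stress: σ'_f = σ'_0 + Δσ = 52.314 + 52.7 = 105.01 kPa.
Normally consolidated clay, so the full stress increment lies on the virgin compression line:
S_c = C_c·H/(1+e₀)·log₁₀(σ'_f/σ'_0) = 0.42×3.3/(1+1.08)×log₁₀(105.01/52.314)
    = 0.66635 × 0.30261 = 0.2016 m

S_c ≈ 202 mm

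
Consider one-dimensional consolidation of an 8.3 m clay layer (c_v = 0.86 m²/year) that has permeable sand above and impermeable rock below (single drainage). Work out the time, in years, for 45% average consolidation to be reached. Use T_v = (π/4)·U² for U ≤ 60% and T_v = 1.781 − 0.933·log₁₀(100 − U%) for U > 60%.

t ≈ 12.7 years

Drainage path length: H_d = H = 8.3 m (single drainage).
U ≤ 60%: T_v = (π/4)·U² = (π/4)×0.45² = 0.15904.
t = T_v·H_d²/c_v = 0.15904×8.3²/0.86 = 12.74 years.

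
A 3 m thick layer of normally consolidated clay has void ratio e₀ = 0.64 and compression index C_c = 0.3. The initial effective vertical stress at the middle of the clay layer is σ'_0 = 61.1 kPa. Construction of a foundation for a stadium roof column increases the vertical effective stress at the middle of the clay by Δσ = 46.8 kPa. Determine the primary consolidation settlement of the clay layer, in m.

S_c ≈ 0.136 m

Final effective stress: σ'_f = σ'_0 + Δσ = 61.1 + 46.8 = 107.9 kPa.
Normally consolidated clay, so the full stress increment lies on the virgin compression line:
S_c = C_c·H/(1+e₀)·log₁₀(σ'_f/σ'_0) = 0.3×3/(1+0.64)×log₁₀(107.9/61.1)
    = 0.54878 × 0.24698 = 0.1355 m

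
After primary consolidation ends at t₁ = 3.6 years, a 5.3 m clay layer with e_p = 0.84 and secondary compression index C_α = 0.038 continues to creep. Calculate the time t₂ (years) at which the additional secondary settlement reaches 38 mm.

t₂ ≈ 8.01 years

S_s = C_α·H/(1+e_p)·log₁₀(t₂/t₁) ⇒ log₁₀(t₂/t₁) = S_s·(1+e_p)/(C_α·H).
log₁₀(t₂/t₁) = 0.038 × (1+0.84) / (0.038×5.3) = 0.3472
t₂ = t₁ × 10^0.3472 = 3.6 × 2.224 = 8.007 years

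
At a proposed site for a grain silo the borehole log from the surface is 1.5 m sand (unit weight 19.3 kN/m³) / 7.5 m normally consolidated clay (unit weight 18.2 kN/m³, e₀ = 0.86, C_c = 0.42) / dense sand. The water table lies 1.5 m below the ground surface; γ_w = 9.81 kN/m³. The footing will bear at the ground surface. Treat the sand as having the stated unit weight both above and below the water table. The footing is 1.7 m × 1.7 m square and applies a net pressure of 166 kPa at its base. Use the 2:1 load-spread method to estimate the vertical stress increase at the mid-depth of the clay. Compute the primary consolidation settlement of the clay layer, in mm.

S_c ≈ 112 mm

Mid-depth of clay below the ground surface: z = 1.5 + 7.5/2 = 5.25 m.
Total vertical stress at mid-clay: σ_v = 19.3×1.5 + 18.2×3.75 = 97.2 kPa.
Pore pressure: u = 9.81×(5.25 − 1.5) = 36.788 kPa.
Initial effective stress: σ'_0 = σ_v − u = 97.2 − 36.788 = 60.412 kPa.
Stress increase at mid-clay by the 2:1 spreading method:
Δσ = qBL/((B+z)(L+z)) = 166×1.7×1.7/((1.7+5.25)(1.7+5.25)) = 9.932 kPa
Final effective stress: σ'_f = σ'_0 + Δσ = 60.412 + 9.932 = 70.344 kPa.
Normally consolidated clay, so the full stress increment lies on the virgin compression line:
S_c = C_c·H/(1+e₀)·log₁₀(σ'_f/σ'_0) = 0.42×7.5/(1+0.86)×log₁₀(70.344/60.412)
    = 1.6935 × 0.066104 = 0.1119 m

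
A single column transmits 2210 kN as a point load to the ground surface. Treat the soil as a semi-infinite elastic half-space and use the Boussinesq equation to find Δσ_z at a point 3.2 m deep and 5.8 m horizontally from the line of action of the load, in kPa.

Δσ_z ≈ 2.71 kPa

Boussinesq vertical stress below a point load on an elastic half-space:
Δσ_z = 3P/(2πz²) · [1 + (r/z)²]^(−5/2)
r/z = 5.8/3.2 = 1.8125; [1+(r/z)²]^(−5/2) = 0.026308.
Δσ_z = 3×2210/(2π×3.2²) × 0.026308 = 103.05 × 0.026308 = 2.711 kPa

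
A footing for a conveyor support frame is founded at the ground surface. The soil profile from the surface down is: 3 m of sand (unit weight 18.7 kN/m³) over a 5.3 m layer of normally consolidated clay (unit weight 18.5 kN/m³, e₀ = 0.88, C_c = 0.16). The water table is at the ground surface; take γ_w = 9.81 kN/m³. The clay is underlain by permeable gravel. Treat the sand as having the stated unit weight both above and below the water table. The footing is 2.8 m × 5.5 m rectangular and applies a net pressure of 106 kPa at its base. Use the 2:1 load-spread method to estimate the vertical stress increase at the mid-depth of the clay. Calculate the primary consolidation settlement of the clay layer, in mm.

Mid-depth of clay below the ground surface: z = 3 + 5.3/2 = 5.65 m.
Total vertical stress at mid-clay: σ_v = 18.7×3 + 18.5×2.65 = 105.12 kPa.
Pore pressure: u = 9.81×(5.65 − 0) = 55.427 kPa.
Initial effective stress: σ'_0 = σ_v − u = 105.12 − 55.427 = 49.693 kPa.
Stress increase at mid-clay by the 2:1 spreading method:
Δσ = qBL/((B+z)(L+z)) = 106×2.8×5.5/((2.8+5.65)(5.5+5.65)) = 17.326 kPa
Final effective stress: σ'_f = σ'_0 + Δσ = 49.693 + 17.326 = 67.019 kPa.
Normally consolidated clay, so the full stress increment lies on the virgin compression line:
S_c = C_c·H/(1+e₀)·log₁₀(σ'_f/σ'_0) = 0.16×5.3/(1+0.88)×log₁₀(67.019/49.693)
    = 0.45106 × 0.1299 = 0.05859 m

S_c ≈ 58.6 mm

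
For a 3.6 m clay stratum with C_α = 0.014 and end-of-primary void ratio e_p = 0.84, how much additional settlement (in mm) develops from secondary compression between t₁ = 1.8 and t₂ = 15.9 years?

Secondary compression: S_s = C_α·H/(1+e_p)·log₁₀(t₂/t₁)
S_s = 0.014×3.6/(1+0.84)×log₁₀(15.9/1.8)
    = 0.02739 × 0.9461 = 0.02592 m

S_s ≈ 25.9 mm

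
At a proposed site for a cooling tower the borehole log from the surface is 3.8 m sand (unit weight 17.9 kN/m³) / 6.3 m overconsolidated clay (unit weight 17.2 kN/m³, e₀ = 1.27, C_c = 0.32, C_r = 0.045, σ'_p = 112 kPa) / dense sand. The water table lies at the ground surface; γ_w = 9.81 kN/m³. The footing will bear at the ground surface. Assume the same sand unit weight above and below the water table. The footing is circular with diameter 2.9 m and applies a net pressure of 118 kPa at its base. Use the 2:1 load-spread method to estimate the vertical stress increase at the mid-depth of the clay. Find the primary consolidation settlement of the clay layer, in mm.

Mid-depth of clay below the ground surface: z = 3.8 + 6.3/2 = 6.95 m.
Total vertical stress at mid-clay: σ_v = 17.9×3.8 + 17.2×3.15 = 122.2 kPa.
Pore pressure: u = 9.81×(6.95 − 0) = 68.18 kPa.
Initial effective stress: σ'_0 = σ_v − u = 122.2 − 68.18 = 54.02 kPa.
Stress increase at mid-clay by the 2:1 spreading method:
Δσ ≈ qD²/(D+z)² = 118×2.9²/(2.9+6.95)² = 10.228 kPa
Final effective stress: σ'_f = 54.02 + 10.228 = 64.248 kPa.
σ'_f = 64.248 ≤ σ'_p = 112 kPa, so the clay remains overconsolidated and only the recompression index applies:
S_c = C_r·H/(1+e₀)·log₁₀(σ'_f/σ'_0) = 0.045×6.3/2.27×log₁₀(64.248/54.02)
    = 0.12489 × 0.075305 = 0.009405 m

S_c ≈ 9.4 mm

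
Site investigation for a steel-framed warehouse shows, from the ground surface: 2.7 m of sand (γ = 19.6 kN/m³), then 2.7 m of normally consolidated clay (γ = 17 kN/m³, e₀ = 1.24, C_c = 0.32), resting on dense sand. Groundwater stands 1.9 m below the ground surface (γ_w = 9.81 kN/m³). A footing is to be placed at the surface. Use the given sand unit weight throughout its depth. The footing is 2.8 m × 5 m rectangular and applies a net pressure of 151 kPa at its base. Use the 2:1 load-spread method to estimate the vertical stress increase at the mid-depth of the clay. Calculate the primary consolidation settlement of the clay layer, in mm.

Mid-depth of clay below the ground surface: z = 2.7 + 2.7/2 = 4.05 m.
Total vertical stress at mid-clay: σ_v = 19.6×2.7 + 17×1.35 = 75.87 kPa.
Pore pressure: u = 9.81×(4.05 − 1.9) = 21.091 kPa.
Initial effective stress: σ'_0 = σ_v − u = 75.87 − 21.091 = 54.779 kPa.
Stress increase at mid-clay by the 2:1 spreading method:
Δσ = qBL/((B+z)(L+z)) = 151×2.8×5/((2.8+4.05)(5+4.05)) = 34.101 kPa
Final effective stress: σ'_f = σ'_0 + Δσ = 54.779 + 34.101 = 88.88 kPa.
Normally consolidated clay, so the full stress increment lies on the virgin compression line:
S_c = C_c·H/(1+e₀)·log₁₀(σ'_f/σ'_0) = 0.32×2.7/(1+1.24)×log₁₀(88.88/54.779)
    = 0.38571 × 0.21019 = 0.08107 m

S_c ≈ 81.1 mm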